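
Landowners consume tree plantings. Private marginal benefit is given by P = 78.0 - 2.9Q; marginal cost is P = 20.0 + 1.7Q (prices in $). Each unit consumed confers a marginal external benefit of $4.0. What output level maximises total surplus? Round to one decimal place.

Q* = 13.5

Social marginal benefit = demand + MEB = 82.0 - 2.9Q.
Set SMB = MC: 82.0 - 2.9Q = 20.0 + 1.7Q → Q* = 13.4783.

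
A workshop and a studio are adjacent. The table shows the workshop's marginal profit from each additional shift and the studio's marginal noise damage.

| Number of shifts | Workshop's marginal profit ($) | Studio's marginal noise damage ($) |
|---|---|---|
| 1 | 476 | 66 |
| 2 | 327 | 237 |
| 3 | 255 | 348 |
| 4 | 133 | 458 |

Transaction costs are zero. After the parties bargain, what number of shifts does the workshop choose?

2

Bargaining reaches the level where marginal profit last exceeds marginal noise damage.
That holds through level 2 (327 ≥ 237) but not at 3 (255 < 348).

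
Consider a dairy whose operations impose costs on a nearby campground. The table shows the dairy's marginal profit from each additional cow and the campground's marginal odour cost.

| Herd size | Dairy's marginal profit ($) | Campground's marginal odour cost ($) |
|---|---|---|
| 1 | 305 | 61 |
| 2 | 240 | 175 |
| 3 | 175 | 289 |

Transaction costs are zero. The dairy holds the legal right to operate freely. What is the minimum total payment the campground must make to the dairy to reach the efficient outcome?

$175

Left alone the dairy would choose level 3 (marginal profit stays positive).
Efficient level: k* = 2 (marginal profit ≥ marginal odour cost through 2).
The campground must at least cover the dairy's forgone profit from cutting 3→2: 175 = 175.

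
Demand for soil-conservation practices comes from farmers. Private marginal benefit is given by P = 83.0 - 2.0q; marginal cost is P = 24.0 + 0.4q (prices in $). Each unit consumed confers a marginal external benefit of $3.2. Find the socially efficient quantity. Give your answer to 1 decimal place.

q* = 25.9

Social marginal benefit = demand + MEB = 86.2 - 2.0q.
Set SMB = MC: 86.2 - 2.0q = 24.0 + 0.4q → q* = 25.9167.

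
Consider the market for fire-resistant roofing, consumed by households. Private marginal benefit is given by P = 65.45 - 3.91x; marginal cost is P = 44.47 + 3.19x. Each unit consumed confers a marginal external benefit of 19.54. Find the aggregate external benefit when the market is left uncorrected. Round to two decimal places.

57.74

Market equilibrium (private): 44.47 + 3.19x = 65.45 - 3.91x → x_m = 2.9549.
Total external benefit = MEB × x_m = 19.54 × 2.9549 = 57.7387.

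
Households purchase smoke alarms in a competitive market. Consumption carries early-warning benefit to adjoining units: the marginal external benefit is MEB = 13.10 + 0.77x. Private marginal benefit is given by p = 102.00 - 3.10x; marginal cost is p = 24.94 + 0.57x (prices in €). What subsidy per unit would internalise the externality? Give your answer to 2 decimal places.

Social marginal benefit = demand + MEB = 115.10 - 2.33x.
Set SMB = MC: 115.10 - 2.33x = 24.94 + 0.57x → x* = 31.0897.
The Pigouvian subsidy equals MEB at x*: 13.10 + 0.77×31.0897 = 37.0391.

subsidy = €37.04 per unit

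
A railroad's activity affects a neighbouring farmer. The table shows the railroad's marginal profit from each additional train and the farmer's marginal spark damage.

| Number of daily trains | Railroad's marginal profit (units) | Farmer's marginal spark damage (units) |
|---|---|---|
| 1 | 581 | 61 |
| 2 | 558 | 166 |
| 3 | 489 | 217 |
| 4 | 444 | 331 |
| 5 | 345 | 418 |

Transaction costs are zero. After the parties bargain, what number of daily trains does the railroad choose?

Bargaining reaches the level where marginal profit last exceeds marginal spark damage.
That holds through level 4 (444 ≥ 331) but not at 5 (345 < 418).

4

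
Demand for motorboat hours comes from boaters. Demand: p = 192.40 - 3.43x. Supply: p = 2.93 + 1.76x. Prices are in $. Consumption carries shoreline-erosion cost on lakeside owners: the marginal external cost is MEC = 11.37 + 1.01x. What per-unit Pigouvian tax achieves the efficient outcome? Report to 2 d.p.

Social marginal benefit = demand − MEC = 181.03 - 4.44x.
Set SMB = MC: 181.03 - 4.44x = 2.93 + 1.76x → x* = 28.7258.
The Pigouvian tax equals MEC at x*: 11.37 + 1.01×28.7258 = 40.3831.

tax = $40.38 per unit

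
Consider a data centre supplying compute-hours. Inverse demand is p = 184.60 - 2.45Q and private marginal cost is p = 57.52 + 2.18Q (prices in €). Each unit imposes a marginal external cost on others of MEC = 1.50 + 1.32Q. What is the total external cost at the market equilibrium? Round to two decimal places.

Market equilibrium (private): 57.52 + 2.18Q = 184.60 - 2.45Q → Q_m = 27.4471.
Total external cost = ∫₀^{Q_m} (1.50 + 1.32Q) dQ = 1.50×27.4471 + ½×1.32×27.4471² = 538.3772.

€538.38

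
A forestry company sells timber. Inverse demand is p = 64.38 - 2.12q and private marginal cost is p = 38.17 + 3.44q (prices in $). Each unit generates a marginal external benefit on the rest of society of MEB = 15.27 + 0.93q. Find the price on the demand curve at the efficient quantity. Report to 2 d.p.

Social marginal cost = private MC − MEB = 22.90 + 2.51q.
Set SMC = demand: 22.90 + 2.51q = 64.38 - 2.12q → q* = 8.9590.
Consumer price on the demand curve at q*: 64.38 − 2.12×8.9590 = 45.3869.

P = $45.39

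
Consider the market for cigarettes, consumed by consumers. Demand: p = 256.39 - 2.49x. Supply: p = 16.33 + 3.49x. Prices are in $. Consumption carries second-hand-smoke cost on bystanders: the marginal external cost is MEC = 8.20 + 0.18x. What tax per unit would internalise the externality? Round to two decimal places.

Social marginal benefit = demand − MEC = 248.19 - 2.67x.
Set SMB = MC: 248.19 - 2.67x = 16.33 + 3.49x → x* = 37.6396.
The Pigouvian tax equals MEC at x*: 8.20 + 0.18×37.6396 = 14.9751.

tax = $14.98 per unit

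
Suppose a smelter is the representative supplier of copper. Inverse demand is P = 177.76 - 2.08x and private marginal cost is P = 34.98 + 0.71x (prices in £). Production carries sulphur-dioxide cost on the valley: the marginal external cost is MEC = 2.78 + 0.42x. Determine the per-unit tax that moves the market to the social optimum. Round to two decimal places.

Social marginal cost = private MC + MEC = 37.76 + 1.13x.
Set SMC = demand: 37.76 + 1.13x = 177.76 - 2.08x → x* = 43.6137.
The Pigouvian tax equals MEC at x*: 2.78 + 0.42×43.6137 = 21.0978.

tax = £21.10 per unit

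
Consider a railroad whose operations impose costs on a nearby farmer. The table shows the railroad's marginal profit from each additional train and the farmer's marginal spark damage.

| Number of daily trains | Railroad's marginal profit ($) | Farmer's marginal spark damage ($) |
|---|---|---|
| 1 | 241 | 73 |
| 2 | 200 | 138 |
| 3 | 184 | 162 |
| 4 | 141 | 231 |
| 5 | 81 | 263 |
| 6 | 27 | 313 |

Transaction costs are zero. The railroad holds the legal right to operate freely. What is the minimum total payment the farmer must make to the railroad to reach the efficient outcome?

$249

Left alone the railroad would choose level 6 (marginal profit stays positive).
Efficient level: k* = 3 (marginal profit ≥ marginal spark damage through 3).
The farmer must at least cover the railroad's forgone profit from cutting 6→3: 141 + 81 + 27 = 249.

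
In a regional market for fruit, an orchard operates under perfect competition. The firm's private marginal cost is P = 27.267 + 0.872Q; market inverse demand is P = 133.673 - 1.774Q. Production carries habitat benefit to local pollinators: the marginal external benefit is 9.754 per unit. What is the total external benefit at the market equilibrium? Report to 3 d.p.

392.246

Market equilibrium (private): 27.267 + 0.872Q = 133.673 - 1.774Q → Q_m = 40.2139.
Total external benefit = MEB × Q_m = 9.754 × 40.2139 = 392.2464.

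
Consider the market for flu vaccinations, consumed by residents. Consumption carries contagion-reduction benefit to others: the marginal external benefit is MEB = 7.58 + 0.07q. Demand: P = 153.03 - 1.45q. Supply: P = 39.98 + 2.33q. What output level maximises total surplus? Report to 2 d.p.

q* = 32.51

Social marginal benefit = demand + MEB = 160.61 - 1.38q.
Set SMB = MC: 160.61 - 1.38q = 39.98 + 2.33q → q* = 32.5148.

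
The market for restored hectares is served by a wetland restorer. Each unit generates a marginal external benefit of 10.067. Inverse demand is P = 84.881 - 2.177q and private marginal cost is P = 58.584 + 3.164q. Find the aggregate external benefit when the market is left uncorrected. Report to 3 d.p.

Market equilibrium (private): 58.584 + 3.164q = 84.881 - 2.177q → q_m = 4.9236.
Total external benefit = MEB × q_m = 10.067 × 4.9236 = 49.5659.

49.566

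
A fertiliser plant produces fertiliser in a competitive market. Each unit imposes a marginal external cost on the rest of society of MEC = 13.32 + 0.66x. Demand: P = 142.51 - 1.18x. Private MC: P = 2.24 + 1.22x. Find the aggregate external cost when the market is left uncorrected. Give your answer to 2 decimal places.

Market equilibrium (private): 2.24 + 1.22x = 142.51 - 1.18x → x_m = 58.4458.
Total external cost = ∫₀^{x_m} (13.32 + 0.66x) dx = 13.32×58.4458 + ½×0.66×58.4458² = 1905.7489.

1905.75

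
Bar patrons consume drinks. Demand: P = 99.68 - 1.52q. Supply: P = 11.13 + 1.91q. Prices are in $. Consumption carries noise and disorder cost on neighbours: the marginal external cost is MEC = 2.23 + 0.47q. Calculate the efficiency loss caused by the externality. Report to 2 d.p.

DWL = $26.45

Market equilibrium (private): 11.13 + 1.91q = 99.68 - 1.52q → q_m = 25.8163.
Social marginal benefit = demand − MEC = 97.45 - 1.99q.
Set SMB = MC: 97.45 - 1.99q = 11.13 + 1.91q → q* = 22.1333.
Between q* and q_m the wedge MC − SMB runs linearly from 0 to MEC(q_m), so the loss is a triangle.
DWL = ½ × 3.6830 × 14.3637 = 26.4508.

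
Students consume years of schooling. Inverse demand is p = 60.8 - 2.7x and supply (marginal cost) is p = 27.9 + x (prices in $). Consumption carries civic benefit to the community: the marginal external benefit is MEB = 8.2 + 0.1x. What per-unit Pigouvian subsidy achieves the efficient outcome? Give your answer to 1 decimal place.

subsidy = $9.3 per unit

Social marginal benefit = demand + MEB = 69.0 - 2.6x.
Set SMB = MC: 69.0 - 2.6x = 27.9 + x → x* = 11.4167.
The Pigouvian subsidy equals MEB at x*: 8.2 + 0.1×11.4167 = 9.3417.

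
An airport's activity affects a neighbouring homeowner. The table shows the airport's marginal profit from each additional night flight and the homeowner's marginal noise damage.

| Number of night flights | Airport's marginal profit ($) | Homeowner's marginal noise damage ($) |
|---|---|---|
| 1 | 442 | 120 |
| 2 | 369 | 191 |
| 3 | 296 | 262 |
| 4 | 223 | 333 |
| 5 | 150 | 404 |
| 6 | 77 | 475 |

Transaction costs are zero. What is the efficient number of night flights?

Bargaining reaches the level where marginal profit last exceeds marginal noise damage.
That holds through level 3 (296 ≥ 262) but not at 4 (223 < 333).

3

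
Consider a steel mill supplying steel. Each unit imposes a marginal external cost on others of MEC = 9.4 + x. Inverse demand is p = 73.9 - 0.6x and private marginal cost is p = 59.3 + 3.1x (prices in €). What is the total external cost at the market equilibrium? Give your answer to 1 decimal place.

€44.9

Market equilibrium (private): 59.3 + 3.1x = 73.9 - 0.6x → x_m = 3.9459.
Total external cost = ∫₀^{x_m} (9.4 + 1.0x) dx = 9.4×3.9459 + ½×1.0×3.9459² = 44.8765.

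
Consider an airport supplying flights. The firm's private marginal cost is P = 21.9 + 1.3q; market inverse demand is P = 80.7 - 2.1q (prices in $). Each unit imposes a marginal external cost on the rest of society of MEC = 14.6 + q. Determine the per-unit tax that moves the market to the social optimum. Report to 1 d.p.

tax = $24.6 per unit

Social marginal cost = private MC + MEC = 36.5 + 2.3q.
Set SMC = demand: 36.5 + 2.3q = 80.7 - 2.1q → q* = 10.0455.
The Pigouvian tax equals MEC at q*: 14.6 + 1.0×10.0455 = 24.6455.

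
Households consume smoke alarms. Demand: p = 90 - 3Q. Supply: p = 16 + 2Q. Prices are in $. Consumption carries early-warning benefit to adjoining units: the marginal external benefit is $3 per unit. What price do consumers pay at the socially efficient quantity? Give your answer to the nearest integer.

P = $44

Social marginal benefit = demand + MEB = 93 - 3Q.
Set SMB = MC: 93 - 3Q = 16 + 2Q → Q* = 15.4000.
Consumer price on the demand curve at Q*: 90 − 3×15.4000 = 43.8000.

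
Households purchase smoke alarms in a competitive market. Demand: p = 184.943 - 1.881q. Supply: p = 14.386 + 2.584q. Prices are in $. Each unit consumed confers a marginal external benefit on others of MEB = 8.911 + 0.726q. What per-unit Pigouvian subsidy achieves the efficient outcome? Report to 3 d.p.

subsidy = $43.758 per unit

Social marginal benefit = demand + MEB = 193.854 - 1.155q.
Set SMB = MC: 193.854 - 1.155q = 14.386 + 2.584q → q* = 47.9989.
The Pigouvian subsidy equals MEB at q*: 8.911 + 0.726×47.9989 = 43.7582.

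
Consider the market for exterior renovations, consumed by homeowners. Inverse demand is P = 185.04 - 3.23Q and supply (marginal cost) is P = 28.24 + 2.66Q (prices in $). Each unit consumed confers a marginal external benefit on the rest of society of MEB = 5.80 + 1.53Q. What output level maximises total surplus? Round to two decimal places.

Social marginal benefit = demand + MEB = 190.84 - 1.70Q.
Set SMB = MC: 190.84 - 1.70Q = 28.24 + 2.66Q → Q* = 37.2936.

Q* = 37.29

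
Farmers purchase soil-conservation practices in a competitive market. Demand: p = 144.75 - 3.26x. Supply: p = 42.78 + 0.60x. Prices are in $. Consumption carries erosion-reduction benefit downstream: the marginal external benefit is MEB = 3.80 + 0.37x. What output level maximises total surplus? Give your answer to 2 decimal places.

x* = 30.31

Social marginal benefit = demand + MEB = 148.55 - 2.89x.
Set SMB = MC: 148.55 - 2.89x = 42.78 + 0.60x → x* = 30.3066.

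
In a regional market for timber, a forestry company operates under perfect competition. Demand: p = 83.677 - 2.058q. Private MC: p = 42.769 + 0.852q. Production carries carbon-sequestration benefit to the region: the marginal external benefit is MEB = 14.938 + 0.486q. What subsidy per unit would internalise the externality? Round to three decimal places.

Social marginal cost = private MC − MEB = 27.831 + 0.366q.
Set SMC = demand: 27.831 + 0.366q = 83.677 - 2.058q → q* = 23.0388.
The Pigouvian subsidy equals MEB at q*: 14.938 + 0.486×23.0388 = 26.1349.

subsidy = 26.135 per unit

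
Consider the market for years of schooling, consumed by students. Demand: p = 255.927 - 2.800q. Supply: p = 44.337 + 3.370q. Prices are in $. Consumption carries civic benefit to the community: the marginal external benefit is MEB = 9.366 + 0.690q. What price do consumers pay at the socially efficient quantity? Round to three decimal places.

P = $143.030

Social marginal benefit = demand + MEB = 265.293 - 2.110q.
Set SMB = MC: 265.293 - 2.110q = 44.337 + 3.370q → q* = 40.3204.
Consumer price on the demand curve at q*: 255.927 − 2.800×40.3204 = 143.0299.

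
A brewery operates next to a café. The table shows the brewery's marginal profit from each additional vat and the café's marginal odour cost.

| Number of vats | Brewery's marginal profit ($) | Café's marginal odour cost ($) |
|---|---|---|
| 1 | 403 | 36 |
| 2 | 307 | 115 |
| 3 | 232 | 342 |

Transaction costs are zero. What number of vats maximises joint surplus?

2

Bargaining reaches the level where marginal profit last exceeds marginal odour cost.
That holds through level 2 (307 ≥ 115) but not at 3 (232 < 342).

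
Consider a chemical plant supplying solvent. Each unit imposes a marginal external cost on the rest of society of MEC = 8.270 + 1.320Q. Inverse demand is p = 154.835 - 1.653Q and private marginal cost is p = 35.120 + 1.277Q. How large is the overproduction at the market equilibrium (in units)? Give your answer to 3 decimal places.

Market equilibrium (private): 35.120 + 1.277Q = 154.835 - 1.653Q → Q_m = 40.8584.
Social marginal cost = private MC + MEC = 43.390 + 2.597Q.
Set SMC = demand: 43.390 + 2.597Q = 154.835 - 1.653Q → Q* = 26.2224.
Gap = |40.8584 − 26.2224| = 14.6360.

14.636 units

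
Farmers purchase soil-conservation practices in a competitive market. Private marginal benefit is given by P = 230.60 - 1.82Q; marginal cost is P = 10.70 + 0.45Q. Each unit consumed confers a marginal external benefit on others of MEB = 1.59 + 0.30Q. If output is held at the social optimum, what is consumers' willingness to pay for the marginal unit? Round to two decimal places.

Social marginal benefit = demand + MEB = 232.19 - 1.52Q.
Set SMB = MC: 232.19 - 1.52Q = 10.70 + 0.45Q → Q* = 112.4315.
Consumer price on the demand curve at Q*: 230.60 − 1.82×112.4315 = 25.9747.

P = 25.97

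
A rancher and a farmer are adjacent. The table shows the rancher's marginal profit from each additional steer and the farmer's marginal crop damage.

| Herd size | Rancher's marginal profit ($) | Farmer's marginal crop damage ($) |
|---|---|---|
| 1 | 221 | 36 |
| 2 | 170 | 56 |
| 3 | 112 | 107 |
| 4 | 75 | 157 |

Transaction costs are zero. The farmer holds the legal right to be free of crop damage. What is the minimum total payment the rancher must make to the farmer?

$199

Efficient level: marginal profit ≥ marginal crop damage through level 3, so k* = 3.
With the farmer holding the right, the rancher must at least compensate total damage at k*: 36 + 56 + 107 = 199.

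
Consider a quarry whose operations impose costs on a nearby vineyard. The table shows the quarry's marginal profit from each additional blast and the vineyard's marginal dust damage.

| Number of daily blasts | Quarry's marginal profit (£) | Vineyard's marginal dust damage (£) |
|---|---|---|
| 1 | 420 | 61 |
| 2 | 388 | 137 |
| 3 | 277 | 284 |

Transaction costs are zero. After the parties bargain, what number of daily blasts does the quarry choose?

Bargaining reaches the level where marginal profit last exceeds marginal dust damage.
That holds through level 2 (388 ≥ 137) but not at 3 (277 < 284).

2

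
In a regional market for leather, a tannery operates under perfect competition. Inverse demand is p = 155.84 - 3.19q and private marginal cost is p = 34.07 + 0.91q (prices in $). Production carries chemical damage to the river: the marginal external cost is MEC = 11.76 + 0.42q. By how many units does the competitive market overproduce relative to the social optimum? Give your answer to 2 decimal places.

5.36 units

Market equilibrium (private): 34.07 + 0.91q = 155.84 - 3.19q → q_m = 29.7000.
Social marginal cost = private MC + MEC = 45.83 + 1.33q.
Set SMC = demand: 45.83 + 1.33q = 155.84 - 3.19q → q* = 24.3385.
Gap = |29.7000 − 24.3385| = 5.3615.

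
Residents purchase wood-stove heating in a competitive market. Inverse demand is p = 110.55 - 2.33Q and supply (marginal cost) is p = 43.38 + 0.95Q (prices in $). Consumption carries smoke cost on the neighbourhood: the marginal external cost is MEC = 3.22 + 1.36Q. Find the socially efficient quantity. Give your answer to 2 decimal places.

Q* = 13.78

Social marginal benefit = demand − MEC = 107.33 - 3.69Q.
Set SMB = MC: 107.33 - 3.69Q = 43.38 + 0.95Q → Q* = 13.7823.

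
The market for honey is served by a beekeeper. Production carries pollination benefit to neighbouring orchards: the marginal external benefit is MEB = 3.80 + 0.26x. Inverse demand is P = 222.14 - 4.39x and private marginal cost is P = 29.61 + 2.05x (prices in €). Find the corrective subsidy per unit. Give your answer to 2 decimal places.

Social marginal cost = private MC − MEB = 25.81 + 1.79x.
Set SMC = demand: 25.81 + 1.79x = 222.14 - 4.39x → x* = 31.7686.
The Pigouvian subsidy equals MEB at x*: 3.80 + 0.26×31.7686 = 12.0598.

subsidy = €12.06 per unit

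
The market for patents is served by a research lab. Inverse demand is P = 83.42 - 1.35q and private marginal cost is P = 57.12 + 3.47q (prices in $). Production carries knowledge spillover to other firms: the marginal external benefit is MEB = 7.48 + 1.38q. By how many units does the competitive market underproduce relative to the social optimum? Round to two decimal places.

Market equilibrium (private): 57.12 + 3.47q = 83.42 - 1.35q → q_m = 5.4564.
Social marginal cost = private MC − MEB = 49.64 + 2.09q.
Set SMC = demand: 49.64 + 2.09q = 83.42 - 1.35q → q* = 9.8198.
Gap = |5.4564 − 9.8198| = 4.3634.

4.36 units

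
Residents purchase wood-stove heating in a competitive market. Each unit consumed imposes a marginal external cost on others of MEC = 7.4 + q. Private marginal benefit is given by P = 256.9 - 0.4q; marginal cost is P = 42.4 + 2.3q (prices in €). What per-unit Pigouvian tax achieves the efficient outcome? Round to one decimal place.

Social marginal benefit = demand − MEC = 249.5 - 1.4q.
Set SMB = MC: 249.5 - 1.4q = 42.4 + 2.3q → q* = 55.9730.
The Pigouvian tax equals MEC at q*: 7.4 + 1.0×55.9730 = 63.3730.

tax = €63.4 per unit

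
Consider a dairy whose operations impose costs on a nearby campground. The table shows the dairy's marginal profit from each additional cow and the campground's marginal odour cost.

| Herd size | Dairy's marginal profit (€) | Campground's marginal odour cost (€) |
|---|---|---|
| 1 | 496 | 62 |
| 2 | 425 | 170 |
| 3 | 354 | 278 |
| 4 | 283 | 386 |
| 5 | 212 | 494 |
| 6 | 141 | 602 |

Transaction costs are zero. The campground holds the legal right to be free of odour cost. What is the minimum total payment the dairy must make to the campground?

€510

Efficient level: marginal profit ≥ marginal odour cost through level 3, so k* = 3.
With the campground holding the right, the dairy must at least compensate total damage at k*: 62 + 170 + 278 = 510.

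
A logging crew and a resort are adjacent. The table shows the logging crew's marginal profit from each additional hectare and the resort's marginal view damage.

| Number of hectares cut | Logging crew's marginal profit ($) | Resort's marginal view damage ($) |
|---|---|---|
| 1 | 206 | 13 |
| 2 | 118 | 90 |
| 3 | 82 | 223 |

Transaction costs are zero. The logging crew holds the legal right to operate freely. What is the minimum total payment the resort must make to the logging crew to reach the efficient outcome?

$82

Left alone the logging crew would choose level 3 (marginal profit stays positive).
Efficient level: k* = 2 (marginal profit ≥ marginal view damage through 2).
The resort must at least cover the logging crew's forgone profit from cutting 3→2: 82 = 82.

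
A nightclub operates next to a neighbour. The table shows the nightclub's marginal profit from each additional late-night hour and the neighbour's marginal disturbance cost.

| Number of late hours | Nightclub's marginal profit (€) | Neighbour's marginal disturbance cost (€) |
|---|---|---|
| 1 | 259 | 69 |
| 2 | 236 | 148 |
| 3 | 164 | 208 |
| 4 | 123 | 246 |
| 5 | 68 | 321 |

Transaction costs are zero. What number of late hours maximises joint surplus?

2

Bargaining reaches the level where marginal profit last exceeds marginal disturbance cost.
That holds through level 2 (236 ≥ 148) but not at 3 (164 < 208).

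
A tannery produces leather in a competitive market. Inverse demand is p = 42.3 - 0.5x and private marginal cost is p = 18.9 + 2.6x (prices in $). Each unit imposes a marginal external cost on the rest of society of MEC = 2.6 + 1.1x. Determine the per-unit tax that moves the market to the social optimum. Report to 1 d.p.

Social marginal cost = private MC + MEC = 21.5 + 3.7x.
Set SMC = demand: 21.5 + 3.7x = 42.3 - 0.5x → x* = 4.9524.
The Pigouvian tax equals MEC at x*: 2.6 + 1.1×4.9524 = 8.0476.

tax = $8.0 per unit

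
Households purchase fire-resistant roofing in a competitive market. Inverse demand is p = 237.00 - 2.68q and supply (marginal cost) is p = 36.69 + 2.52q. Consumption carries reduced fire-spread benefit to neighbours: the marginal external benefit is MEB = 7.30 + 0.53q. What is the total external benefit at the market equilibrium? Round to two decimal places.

Market equilibrium (private): 36.69 + 2.52q = 237.00 - 2.68q → q_m = 38.5212.
Total external benefit = ∫₀^{q_m} (7.30 + 0.53q) dq = 7.30×38.5212 + ½×0.53×38.5212² = 674.4337.

674.43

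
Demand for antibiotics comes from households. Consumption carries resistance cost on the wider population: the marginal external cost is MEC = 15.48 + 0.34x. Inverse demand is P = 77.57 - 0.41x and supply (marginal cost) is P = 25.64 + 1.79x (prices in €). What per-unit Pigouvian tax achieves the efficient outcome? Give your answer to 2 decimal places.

tax = €20.36 per unit

Social marginal benefit = demand − MEC = 62.09 - 0.75x.
Set SMB = MC: 62.09 - 0.75x = 25.64 + 1.79x → x* = 14.3504.
The Pigouvian tax equals MEC at x*: 15.48 + 0.34×14.3504 = 20.3591.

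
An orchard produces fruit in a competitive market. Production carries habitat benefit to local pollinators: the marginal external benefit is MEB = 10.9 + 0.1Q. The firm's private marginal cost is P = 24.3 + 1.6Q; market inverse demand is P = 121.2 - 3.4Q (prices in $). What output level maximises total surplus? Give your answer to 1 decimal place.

Q* = 22.0

Social marginal cost = private MC − MEB = 13.4 + 1.5Q.
Set SMC = demand: 13.4 + 1.5Q = 121.2 - 3.4Q → Q* = 22.0000.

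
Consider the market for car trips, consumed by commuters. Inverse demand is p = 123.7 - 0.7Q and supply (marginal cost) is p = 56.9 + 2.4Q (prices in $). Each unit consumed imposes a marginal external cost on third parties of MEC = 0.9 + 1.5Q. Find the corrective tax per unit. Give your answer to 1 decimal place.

Social marginal benefit = demand − MEC = 122.8 - 2.2Q.
Set SMB = MC: 122.8 - 2.2Q = 56.9 + 2.4Q → Q* = 14.3261.
The Pigouvian tax equals MEC at Q*: 0.9 + 1.5×14.3261 = 22.3892.

tax = $22.4 per unit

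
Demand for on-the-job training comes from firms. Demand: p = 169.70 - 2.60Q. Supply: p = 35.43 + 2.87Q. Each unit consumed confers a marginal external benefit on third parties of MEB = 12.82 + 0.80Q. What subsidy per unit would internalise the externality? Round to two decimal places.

subsidy = 38.02 per unit

Social marginal benefit = demand + MEB = 182.52 - 1.80Q.
Set SMB = MC: 182.52 - 1.80Q = 35.43 + 2.87Q → Q* = 31.4968.
The Pigouvian subsidy equals MEB at Q*: 12.82 + 0.80×31.4968 = 38.0174.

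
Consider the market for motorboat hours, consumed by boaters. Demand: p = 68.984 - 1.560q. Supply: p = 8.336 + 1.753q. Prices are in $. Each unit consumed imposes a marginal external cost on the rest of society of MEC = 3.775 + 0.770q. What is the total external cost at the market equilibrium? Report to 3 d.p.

$198.124

Market equilibrium (private): 8.336 + 1.753q = 68.984 - 1.560q → q_m = 18.3061.
Total external cost = ∫₀^{q_m} (3.775 + 0.770q) dq = 3.775×18.3061 + ½×0.770×18.3061² = 198.1241.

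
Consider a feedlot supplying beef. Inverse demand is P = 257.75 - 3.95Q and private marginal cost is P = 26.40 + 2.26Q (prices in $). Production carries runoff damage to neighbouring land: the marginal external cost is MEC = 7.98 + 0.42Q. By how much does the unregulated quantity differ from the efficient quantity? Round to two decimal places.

Market equilibrium (private): 26.40 + 2.26Q = 257.75 - 3.95Q → Q_m = 37.2544.
Social marginal cost = private MC + MEC = 34.38 + 2.68Q.
Set SMC = demand: 34.38 + 2.68Q = 257.75 - 3.95Q → Q* = 33.6908.
Gap = |37.2544 − 33.6908| = 3.5636.

3.56 units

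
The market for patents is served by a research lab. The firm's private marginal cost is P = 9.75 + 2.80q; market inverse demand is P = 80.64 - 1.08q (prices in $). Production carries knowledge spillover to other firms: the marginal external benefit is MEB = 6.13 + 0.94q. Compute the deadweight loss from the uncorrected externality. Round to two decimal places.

DWL = $92.36

Market equilibrium (private): 9.75 + 2.80q = 80.64 - 1.08q → q_m = 18.2706.
Social marginal cost = private MC − MEB = 3.62 + 1.86q.
Set SMC = demand: 3.62 + 1.86q = 80.64 - 1.08q → q* = 26.1973.
The loss is the area between SMC and demand from q* to q_m; with linear curves that's a triangle of height MEB(q_m).
DWL = ½ × 7.9267 × 23.3044 = 92.3635.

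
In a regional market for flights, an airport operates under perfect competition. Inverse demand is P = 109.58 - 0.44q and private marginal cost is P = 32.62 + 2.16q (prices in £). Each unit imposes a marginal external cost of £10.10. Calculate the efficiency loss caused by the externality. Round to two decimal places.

Market equilibrium (private): 32.62 + 2.16q = 109.58 - 0.44q → q_m = 29.6000.
Social marginal cost = private MC + MEC = 42.72 + 2.16q.
Set SMC = demand: 42.72 + 2.16q = 109.58 - 0.44q → q* = 25.7154.
The welfare-loss triangle has base |q_m − q*| and height MEC(q_m) (the vertical gap between SMC and demand is zero at q* and MEC at q_m).
DWL = ½ × 3.8846 × 10.1000 = 19.6172.

DWL = £19.62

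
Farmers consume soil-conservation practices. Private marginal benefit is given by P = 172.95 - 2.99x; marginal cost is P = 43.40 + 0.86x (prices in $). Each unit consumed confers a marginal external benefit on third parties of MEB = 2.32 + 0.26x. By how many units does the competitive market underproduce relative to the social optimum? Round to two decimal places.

Market equilibrium (private): 43.40 + 0.86x = 172.95 - 2.99x → x_m = 33.6494.
Social marginal benefit = demand + MEB = 175.27 - 2.73x.
Set SMB = MC: 175.27 - 2.73x = 43.40 + 0.86x → x* = 36.7326.
Gap = |33.6494 − 36.7326| = 3.0832.

3.08 units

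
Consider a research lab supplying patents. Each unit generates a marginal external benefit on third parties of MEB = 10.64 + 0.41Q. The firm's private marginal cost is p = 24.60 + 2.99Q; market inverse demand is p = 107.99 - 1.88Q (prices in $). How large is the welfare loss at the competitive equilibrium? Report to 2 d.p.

Market equilibrium (private): 24.60 + 2.99Q = 107.99 - 1.88Q → Q_m = 17.1232.
Social marginal cost = private MC − MEB = 13.96 + 2.58Q.
Set SMC = demand: 13.96 + 2.58Q = 107.99 - 1.88Q → Q* = 21.0830.
Between Q* and Q_m the wedge demand − SMC runs linearly from 0 to MEB(Q_m), so the loss is a triangle.
DWL = ½ × 3.9598 × 17.6605 = 34.9660.

DWL = $34.97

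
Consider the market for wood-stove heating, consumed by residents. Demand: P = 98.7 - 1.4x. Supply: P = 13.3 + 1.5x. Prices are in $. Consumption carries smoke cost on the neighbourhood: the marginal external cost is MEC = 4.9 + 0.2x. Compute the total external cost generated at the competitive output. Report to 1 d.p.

$231.0

Market equilibrium (private): 13.3 + 1.5x = 98.7 - 1.4x → x_m = 29.4483.
Total external cost = ∫₀^{x_m} (4.9 + 0.2x) dx = 4.9×29.4483 + ½×0.2×29.4483² = 231.0169.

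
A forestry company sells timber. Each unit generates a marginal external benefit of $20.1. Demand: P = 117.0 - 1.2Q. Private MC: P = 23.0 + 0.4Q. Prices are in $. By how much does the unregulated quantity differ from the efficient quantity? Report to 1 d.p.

Market equilibrium (private): 23.0 + 0.4Q = 117.0 - 1.2Q → Q_m = 58.7500.
Social marginal cost = private MC − MEB = 2.9 + 0.4Q.
Set SMC = demand: 2.9 + 0.4Q = 117.0 - 1.2Q → Q* = 71.3125.
Gap = |58.7500 − 71.3125| = 12.5625.

12.6 units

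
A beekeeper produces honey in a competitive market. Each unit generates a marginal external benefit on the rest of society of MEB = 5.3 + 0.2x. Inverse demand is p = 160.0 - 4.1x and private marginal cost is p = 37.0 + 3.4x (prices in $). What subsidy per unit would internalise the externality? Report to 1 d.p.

Social marginal cost = private MC − MEB = 31.7 + 3.2x.
Set SMC = demand: 31.7 + 3.2x = 160.0 - 4.1x → x* = 17.5753.
The Pigouvian subsidy equals MEB at x*: 5.3 + 0.2×17.5753 = 8.8151.

subsidy = $8.8 per unit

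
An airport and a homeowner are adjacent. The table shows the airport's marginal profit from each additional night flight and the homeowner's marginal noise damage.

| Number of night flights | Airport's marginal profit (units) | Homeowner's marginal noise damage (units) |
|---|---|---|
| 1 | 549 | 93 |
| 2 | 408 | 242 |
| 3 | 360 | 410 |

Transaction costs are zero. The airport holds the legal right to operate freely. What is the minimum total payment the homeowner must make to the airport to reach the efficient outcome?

360

Left alone the airport would choose level 3 (marginal profit stays positive).
Efficient level: k* = 2 (marginal profit ≥ marginal noise damage through 2).
The homeowner must at least cover the airport's forgone profit from cutting 3→2: 360 = 360.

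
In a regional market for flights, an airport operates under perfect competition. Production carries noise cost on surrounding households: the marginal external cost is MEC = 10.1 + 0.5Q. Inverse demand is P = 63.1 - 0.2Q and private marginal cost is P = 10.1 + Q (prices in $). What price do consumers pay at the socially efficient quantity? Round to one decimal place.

P = $58.1

Social marginal cost = private MC + MEC = 20.2 + 1.5Q.
Set SMC = demand: 20.2 + 1.5Q = 63.1 - 0.2Q → Q* = 25.2353.
Consumer price on the demand curve at Q*: 63.1 − 0.2×25.2353 = 58.0529.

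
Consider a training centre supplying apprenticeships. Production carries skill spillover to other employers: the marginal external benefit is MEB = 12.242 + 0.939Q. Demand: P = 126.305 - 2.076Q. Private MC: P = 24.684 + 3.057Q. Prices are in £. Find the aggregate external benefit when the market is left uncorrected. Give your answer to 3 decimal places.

Market equilibrium (private): 24.684 + 3.057Q = 126.305 - 2.076Q → Q_m = 19.7976.
Total external benefit = ∫₀^{Q_m} (12.242 + 0.939Q) dQ = 12.242×19.7976 + ½×0.939×19.7976² = 426.3804.

£426.380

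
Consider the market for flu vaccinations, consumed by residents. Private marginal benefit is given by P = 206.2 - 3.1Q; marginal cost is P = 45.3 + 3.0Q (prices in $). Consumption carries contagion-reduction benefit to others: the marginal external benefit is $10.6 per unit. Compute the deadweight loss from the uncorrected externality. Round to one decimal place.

Market equilibrium (private): 45.3 + 3.0Q = 206.2 - 3.1Q → Q_m = 26.3770.
Social marginal benefit = demand + MEB = 216.8 - 3.1Q.
Set SMB = MC: 216.8 - 3.1Q = 45.3 + 3.0Q → Q* = 28.1148.
The loss is the area between SMB and MC from Q* to Q_m; with linear curves that's a triangle of height MEB(Q_m).
DWL = ½ × 1.7378 × 10.6000 = 9.2103.

DWL = $9.2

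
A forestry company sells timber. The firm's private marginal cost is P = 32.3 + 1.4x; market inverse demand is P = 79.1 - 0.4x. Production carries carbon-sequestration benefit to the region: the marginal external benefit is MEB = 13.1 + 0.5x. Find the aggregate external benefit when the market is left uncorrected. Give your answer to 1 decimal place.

Market equilibrium (private): 32.3 + 1.4x = 79.1 - 0.4x → x_m = 26.0000.
Total external benefit = ∫₀^{x_m} (13.1 + 0.5x) dx = 13.1×26.0000 + ½×0.5×26.0000² = 509.6000.

509.6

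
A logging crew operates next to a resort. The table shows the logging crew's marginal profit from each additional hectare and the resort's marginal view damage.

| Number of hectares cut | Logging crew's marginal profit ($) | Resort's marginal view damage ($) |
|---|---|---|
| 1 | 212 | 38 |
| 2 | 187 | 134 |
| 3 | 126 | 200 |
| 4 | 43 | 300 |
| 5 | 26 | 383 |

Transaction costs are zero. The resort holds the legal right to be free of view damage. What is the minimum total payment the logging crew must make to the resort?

Efficient level: marginal profit ≥ marginal view damage through level 2, so k* = 2.
With the resort holding the right, the logging crew must at least compensate total damage at k*: 38 + 134 = 172.

$172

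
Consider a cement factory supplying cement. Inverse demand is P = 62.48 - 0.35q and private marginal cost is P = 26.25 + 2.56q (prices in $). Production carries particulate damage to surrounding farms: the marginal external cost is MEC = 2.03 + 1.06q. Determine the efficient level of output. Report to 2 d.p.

Social marginal cost = private MC + MEC = 28.28 + 3.62q.
Set SMC = demand: 28.28 + 3.62q = 62.48 - 0.35q → q* = 8.6146.

q* = 8.61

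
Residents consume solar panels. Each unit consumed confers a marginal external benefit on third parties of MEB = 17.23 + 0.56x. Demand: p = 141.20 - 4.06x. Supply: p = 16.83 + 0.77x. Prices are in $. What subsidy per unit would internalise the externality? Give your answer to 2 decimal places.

subsidy = $35.80 per unit

Social marginal benefit = demand + MEB = 158.43 - 3.50x.
Set SMB = MC: 158.43 - 3.50x = 16.83 + 0.77x → x* = 33.1616.
The Pigouvian subsidy equals MEB at x*: 17.23 + 0.56×33.1616 = 35.8005.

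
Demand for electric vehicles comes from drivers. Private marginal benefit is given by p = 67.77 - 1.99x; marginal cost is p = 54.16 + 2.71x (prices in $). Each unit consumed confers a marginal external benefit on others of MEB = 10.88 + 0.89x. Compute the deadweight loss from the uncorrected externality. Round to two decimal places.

DWL = $23.77

Market equilibrium (private): 54.16 + 2.71x = 67.77 - 1.99x → x_m = 2.8957.
Social marginal benefit = demand + MEB = 78.65 - 1.10x.
Set SMB = MC: 78.65 - 1.10x = 54.16 + 2.71x → x* = 6.4278.
Between x* and x_m the wedge SMB − MC runs linearly from 0 to MEB(x_m), so the loss is a triangle.
DWL = ½ × 3.5321 × 13.4572 = 23.7661.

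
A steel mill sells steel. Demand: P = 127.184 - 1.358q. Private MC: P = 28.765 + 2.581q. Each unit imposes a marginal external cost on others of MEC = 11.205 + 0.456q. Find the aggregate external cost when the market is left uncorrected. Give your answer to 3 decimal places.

Market equilibrium (private): 28.765 + 2.581q = 127.184 - 1.358q → q_m = 24.9858.
Total external cost = ∫₀^{q_m} (11.205 + 0.456q) dq = 11.205×24.9858 + ½×0.456×24.9858² = 422.3041.

422.304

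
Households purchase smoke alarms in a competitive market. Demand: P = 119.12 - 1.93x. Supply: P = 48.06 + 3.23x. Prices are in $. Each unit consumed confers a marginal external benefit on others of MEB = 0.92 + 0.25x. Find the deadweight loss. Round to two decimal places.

Market equilibrium (private): 48.06 + 3.23x = 119.12 - 1.93x → x_m = 13.7713.
Social marginal benefit = demand + MEB = 120.04 - 1.68x.
Set SMB = MC: 120.04 - 1.68x = 48.06 + 3.23x → x* = 14.6599.
Height of the DWL triangle at x_m is SMB(x_m) − MC(x_m) = MEB(x_m) = 4.3628.
DWL = ½ × 0.8886 × 4.3628 = 1.9384.

DWL = $1.94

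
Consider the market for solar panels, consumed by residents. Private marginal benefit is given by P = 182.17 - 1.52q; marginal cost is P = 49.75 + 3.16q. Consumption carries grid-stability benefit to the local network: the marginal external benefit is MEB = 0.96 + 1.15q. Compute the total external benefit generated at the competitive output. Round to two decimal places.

487.51

Market equilibrium (private): 49.75 + 3.16q = 182.17 - 1.52q → q_m = 28.2949.
Total external benefit = ∫₀^{q_m} (0.96 + 1.15q) dq = 0.96×28.2949 + ½×1.15×28.2949² = 487.5089.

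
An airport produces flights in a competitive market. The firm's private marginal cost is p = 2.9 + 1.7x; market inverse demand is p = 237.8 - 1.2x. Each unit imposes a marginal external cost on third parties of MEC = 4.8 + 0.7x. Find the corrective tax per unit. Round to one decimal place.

Social marginal cost = private MC + MEC = 7.7 + 2.4x.
Set SMC = demand: 7.7 + 2.4x = 237.8 - 1.2x → x* = 63.9167.
The Pigouvian tax equals MEC at x*: 4.8 + 0.7×63.9167 = 49.5417.

tax = 49.5 per unit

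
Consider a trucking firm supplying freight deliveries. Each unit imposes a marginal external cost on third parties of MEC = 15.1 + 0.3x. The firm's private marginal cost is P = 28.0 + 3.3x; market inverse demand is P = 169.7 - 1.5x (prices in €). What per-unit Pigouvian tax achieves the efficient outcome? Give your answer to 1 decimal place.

tax = €22.5 per unit

Social marginal cost = private MC + MEC = 43.1 + 3.6x.
Set SMC = demand: 43.1 + 3.6x = 169.7 - 1.5x → x* = 24.8235.
The Pigouvian tax equals MEC at x*: 15.1 + 0.3×24.8235 = 22.5471.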